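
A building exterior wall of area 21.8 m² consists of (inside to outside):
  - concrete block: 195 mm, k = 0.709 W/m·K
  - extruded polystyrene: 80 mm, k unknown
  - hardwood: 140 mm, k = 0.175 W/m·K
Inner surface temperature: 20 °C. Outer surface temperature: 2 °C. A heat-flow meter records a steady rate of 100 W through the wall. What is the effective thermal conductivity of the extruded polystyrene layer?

k ≈ 0.0281 W/(m·K)

Using the resistance-network approach (series):
R_concrete block = L/(kA) = 0.195/(0.709×21.8) = 0.01262 K/W
R_hardwood = L/(kA) = 0.14/(0.175×21.8) = 0.0367 K/W
Sum of known resistances R_other = 0.04931 K/W
Total R = ΔT/Q = 18/100 = 0.18 K/W
R_extruded polystyrene = R_total − R_other = 0.1307 K/W
k = L/(R·A) = 0.08/(0.1307×21.8)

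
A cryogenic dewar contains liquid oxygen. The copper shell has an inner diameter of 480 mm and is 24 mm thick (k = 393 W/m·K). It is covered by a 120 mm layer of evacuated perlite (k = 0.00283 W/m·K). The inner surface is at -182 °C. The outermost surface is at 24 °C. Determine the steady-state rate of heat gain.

Q ≈ 6.19 W

Spherical conduction: R = (1/r_in − 1/r_out)/(4πk) per layer; series-sum.
R_copper shell = (1/0.24 − 1/0.264)/(4π×393) = 7.67×10^-5 K/W
R_evacuated perlite = (1/0.264 − 1/0.384)/(4π×0.00283) = 33.29 K/W
R_total = 33.29 K/W
Q = ΔT/R_total = 206/33.29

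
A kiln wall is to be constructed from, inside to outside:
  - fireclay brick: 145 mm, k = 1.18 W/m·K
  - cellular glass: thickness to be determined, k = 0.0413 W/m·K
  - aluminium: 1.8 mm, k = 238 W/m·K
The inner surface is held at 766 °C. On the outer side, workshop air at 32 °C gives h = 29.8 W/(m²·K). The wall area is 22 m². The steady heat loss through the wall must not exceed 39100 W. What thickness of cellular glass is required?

Thermal resistances in series:
R_fireclay brick = L/(kA) = 0.145/(1.18×22) = 0.005586 K/W
R_aluminium = L/(kA) = 0.0018/(238×22) = 3.438×10^-7 K/W
R_outer film = 1/(h_o·A) = 1/(29.8×22) = 0.001525 K/W
Sum of the known resistances R_other = 0.007111 K/W
Required total resistance R_tot = ΔT/Q_allow = 734/39100 = 0.01877 K/W
R_cellular glass = R_tot − R_other = 0.01166 K/W
L = R·k·A = 0.01166×0.0413×22

L ≈ 10.6 mm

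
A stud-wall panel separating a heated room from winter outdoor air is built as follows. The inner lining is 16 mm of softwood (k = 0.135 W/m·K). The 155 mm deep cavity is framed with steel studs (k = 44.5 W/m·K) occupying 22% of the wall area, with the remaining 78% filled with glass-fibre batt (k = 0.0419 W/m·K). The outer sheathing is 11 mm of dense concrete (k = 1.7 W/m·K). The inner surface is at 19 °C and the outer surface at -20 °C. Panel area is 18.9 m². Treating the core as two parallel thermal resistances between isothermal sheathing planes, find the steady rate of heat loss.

Sheathing layers in series; stud and cavity paths in parallel between them.
R_inner = 0.016/(0.135×18.9) = 0.006271 K/W
R_stud  = 0.155/(44.5×0.22×18.9) = 8.377×10^-4 K/W
R_cav   = 0.155/(0.0419×0.78×18.9) = 0.2509 K/W
1/R_core = 1/R_stud + 1/R_cav → R_core = 8.349×10^-4 K/W
R_outer = 0.011/(1.7×18.9) = 3.424×10^-4 K/W
R_total = 0.007448 K/W
Q = ΔT/R_total = 39/0.007448

Q ≈ 5240 W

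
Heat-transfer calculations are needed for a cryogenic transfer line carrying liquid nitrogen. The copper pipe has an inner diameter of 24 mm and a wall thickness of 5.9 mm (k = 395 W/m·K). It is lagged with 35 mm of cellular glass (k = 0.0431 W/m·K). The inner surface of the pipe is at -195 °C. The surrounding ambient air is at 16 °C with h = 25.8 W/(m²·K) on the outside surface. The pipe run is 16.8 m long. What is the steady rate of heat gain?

Treating each annulus and film as a series resistance:
R_copper pipe wall = ln(17.9/12)/(2π×395×16.8) = 9.591×10^-6 K/W
R_cellular glass = ln(52.9/17.9)/(2π×0.0431×16.8) = 0.2382 K/W
R_outer film = 1/(h_o·2πr_oL) = 1/(25.8×2π×0.0529×16.8) = 0.006941 K/W
R_total = 0.2451 K/W
Q = ΔT/R_total = 211/0.2451

Q ≈ 861 W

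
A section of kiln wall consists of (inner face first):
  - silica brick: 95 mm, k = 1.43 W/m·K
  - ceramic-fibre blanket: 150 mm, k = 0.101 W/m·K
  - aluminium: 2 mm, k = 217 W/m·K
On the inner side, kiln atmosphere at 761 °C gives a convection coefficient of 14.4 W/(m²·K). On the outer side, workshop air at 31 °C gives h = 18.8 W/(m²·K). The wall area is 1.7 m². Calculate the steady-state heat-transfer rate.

Q ≈ 741 W

Thermal resistances in series:
R_inner film = 1/(h_i·A) = 1/(14.4×1.7) = 0.04085 K/W
R_silica brick = L/(kA) = 0.095/(1.43×1.7) = 0.03908 K/W
R_ceramic-fibre blanket = L/(kA) = 0.15/(0.101×1.7) = 0.8736 K/W
R_aluminium = L/(kA) = 0.002/(217×1.7) = 5.422×10^-6 K/W
R_outer film = 1/(h_o·A) = 1/(18.8×1.7) = 0.03129 K/W
R_total = 0.9848 K/W
Q = ΔT / R_total = 730 / 0.9848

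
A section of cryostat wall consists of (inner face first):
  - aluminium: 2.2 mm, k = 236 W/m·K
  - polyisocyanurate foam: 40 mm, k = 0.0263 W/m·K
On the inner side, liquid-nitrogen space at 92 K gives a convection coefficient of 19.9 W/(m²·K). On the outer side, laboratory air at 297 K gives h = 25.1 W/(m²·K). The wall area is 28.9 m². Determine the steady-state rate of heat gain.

Q ≈ 3680 W

Using the resistance-network approach (series):
R_inner film = 1/(h_i·A) = 1/(19.9×28.9) = 0.001739 K/W
R_aluminium = L/(kA) = 0.0022/(236×28.9) = 3.226×10^-7 K/W
R_polyisocyanurate foam = L/(kA) = 0.04/(0.0263×28.9) = 0.05263 K/W
R_outer film = 1/(h_o·A) = 1/(25.1×28.9) = 0.001379 K/W
R_total = 0.05574 K/W
Q = ΔT / R_total = 205 / 0.05574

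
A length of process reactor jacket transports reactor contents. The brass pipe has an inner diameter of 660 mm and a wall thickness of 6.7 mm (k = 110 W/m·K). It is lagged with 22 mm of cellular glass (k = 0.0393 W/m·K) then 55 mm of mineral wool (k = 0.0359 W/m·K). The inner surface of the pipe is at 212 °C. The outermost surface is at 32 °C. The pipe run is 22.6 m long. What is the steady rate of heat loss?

Q ≈ 4580 W

For a radial system each layer contributes R = ln(r_out/r_in)/(2πkL); films add R = 1/(hA).
R_brass pipe wall = ln(336.7/330)/(2π×110×22.6) = 1.287×10^-6 K/W
R_cellular glass = ln(358.7/336.7)/(2π×0.0393×22.6) = 0.01134 K/W
R_mineral wool = ln(413.7/358.7)/(2π×0.0359×22.6) = 0.02798 K/W
R_total = 0.03933 K/W
Q = ΔT/R_total = 180/0.03933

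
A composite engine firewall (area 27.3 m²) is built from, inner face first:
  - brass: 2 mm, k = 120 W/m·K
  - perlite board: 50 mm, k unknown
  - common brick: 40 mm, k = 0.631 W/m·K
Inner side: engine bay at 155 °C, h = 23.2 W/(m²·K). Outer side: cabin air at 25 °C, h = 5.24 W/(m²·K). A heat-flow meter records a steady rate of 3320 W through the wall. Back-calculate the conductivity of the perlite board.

Using the resistance-network approach (series):
R_inner film = 1/(h_i·A) = 1/(23.2×27.3) = 0.001579 K/W
R_brass = L/(kA) = 0.002/(120×27.3) = 6.105×10^-7 K/W
R_common brick = L/(kA) = 0.04/(0.631×27.3) = 0.002322 K/W
R_outer film = 1/(h_o·A) = 1/(5.24×27.3) = 0.00699 K/W
Sum of known resistances R_other = 0.01089 K/W
Total R = ΔT/Q = 130/3320 = 0.03916 K/W
R_perlite board = R_total − R_other = 0.02826 K/W
k = L/(R·A) = 0.05/(0.02826×27.3)

k ≈ 0.0648 W/(m·K)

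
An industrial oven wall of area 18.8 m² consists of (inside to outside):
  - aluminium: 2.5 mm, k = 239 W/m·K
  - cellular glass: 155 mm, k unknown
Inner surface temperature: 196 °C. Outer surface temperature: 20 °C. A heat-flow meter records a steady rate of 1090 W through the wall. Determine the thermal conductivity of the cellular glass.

Model the wall as resistances in series:
R_aluminium = L/(kA) = 0.0025/(239×18.8) = 5.564×10^-7 K/W
Sum of known resistances R_other = 5.564×10^-7 K/W
Total R = ΔT/Q = 176/1090 = 0.1615 K/W
R_cellular glass = R_total − R_other = 0.1615 K/W
k = L/(R·A) = 0.155/(0.1615×18.8)

k ≈ 0.0511 W/(m·K)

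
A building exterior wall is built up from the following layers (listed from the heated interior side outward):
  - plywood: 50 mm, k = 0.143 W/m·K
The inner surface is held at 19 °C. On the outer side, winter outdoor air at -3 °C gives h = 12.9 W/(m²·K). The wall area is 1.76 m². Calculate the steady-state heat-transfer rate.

Q ≈ 90.6 W

Using the resistance-network approach (series):
R_plywood = L/(kA) = 0.05/(0.143×1.76) = 0.1987 K/W
R_outer film = 1/(h_o·A) = 1/(12.9×1.76) = 0.04405 K/W
R_total = 0.2427 K/W
Q = ΔT / R_total = 22 / 0.2427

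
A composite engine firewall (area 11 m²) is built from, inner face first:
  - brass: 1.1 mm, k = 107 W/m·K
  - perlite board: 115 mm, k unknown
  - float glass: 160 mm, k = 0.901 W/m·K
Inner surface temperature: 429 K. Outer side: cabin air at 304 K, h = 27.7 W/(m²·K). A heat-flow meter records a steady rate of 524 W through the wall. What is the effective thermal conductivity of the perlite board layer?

Thermal resistances in series:
R_brass = L/(kA) = 0.0011/(107×11) = 9.346×10^-7 K/W
R_float glass = L/(kA) = 0.16/(0.901×11) = 0.01614 K/W
R_outer film = 1/(h_o·A) = 1/(27.7×11) = 0.003282 K/W
Sum of known resistances R_other = 0.01943 K/W
Total R = ΔT/Q = 125/524 = 0.2385 K/W
R_perlite board = R_total − R_other = 0.2191 K/W
k = L/(R·A) = 0.115/(0.2191×11)

k ≈ 0.0477 W/(m·K)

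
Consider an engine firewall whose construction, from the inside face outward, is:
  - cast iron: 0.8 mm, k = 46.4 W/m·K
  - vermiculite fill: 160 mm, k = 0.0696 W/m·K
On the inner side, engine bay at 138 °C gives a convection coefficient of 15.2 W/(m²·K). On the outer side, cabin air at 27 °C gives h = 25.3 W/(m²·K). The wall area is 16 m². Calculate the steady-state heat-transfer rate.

Thermal resistances in series:
R_inner film = 1/(h_i·A) = 1/(15.2×16) = 0.004112 K/W
R_cast iron = L/(kA) = 0.0008/(46.4×16) = 1.078×10^-6 K/W
R_vermiculite fill = L/(kA) = 0.16/(0.0696×16) = 0.1437 K/W
R_outer film = 1/(h_o·A) = 1/(25.3×16) = 0.00247 K/W
R_total = 0.1503 K/W
Q = ΔT / R_total = 111 / 0.1503

Q ≈ 739 W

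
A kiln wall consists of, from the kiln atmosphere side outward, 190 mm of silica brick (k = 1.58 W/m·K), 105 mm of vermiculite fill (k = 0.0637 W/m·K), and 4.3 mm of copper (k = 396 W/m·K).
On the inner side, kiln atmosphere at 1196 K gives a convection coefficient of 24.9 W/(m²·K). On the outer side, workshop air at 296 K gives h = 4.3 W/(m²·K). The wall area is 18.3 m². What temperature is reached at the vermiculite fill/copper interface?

T ≈ 399 K

Using the resistance-network approach (series):
R_inner film = 1/(h_i·A) = 1/(24.9×18.3) = 0.002195 K/W
R_silica brick = L/(kA) = 0.19/(1.58×18.3) = 0.006571 K/W
R_vermiculite fill = L/(kA) = 0.105/(0.0637×18.3) = 0.09007 K/W
R_copper = L/(kA) = 0.0043/(396×18.3) = 5.934×10^-7 K/W
R_outer film = 1/(h_o·A) = 1/(4.3×18.3) = 0.01271 K/W
R_total = 0.1115 K/W;  Q = ΔT/R_total = 900/0.1115 = 8068 W
T_interface = T_inner − Q·ΣR(inner→interface) = 1196 − 8070×0.09884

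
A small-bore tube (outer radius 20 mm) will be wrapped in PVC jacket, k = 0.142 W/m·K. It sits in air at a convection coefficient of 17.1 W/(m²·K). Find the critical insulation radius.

For a cylinder r_cr = k/h = 0.142/17.1
r_cr = 8.3 mm; since the bare radius (20 mm) is above r_cr, any added insulation will reduce heat loss.

r_cr ≈ 8.3 mm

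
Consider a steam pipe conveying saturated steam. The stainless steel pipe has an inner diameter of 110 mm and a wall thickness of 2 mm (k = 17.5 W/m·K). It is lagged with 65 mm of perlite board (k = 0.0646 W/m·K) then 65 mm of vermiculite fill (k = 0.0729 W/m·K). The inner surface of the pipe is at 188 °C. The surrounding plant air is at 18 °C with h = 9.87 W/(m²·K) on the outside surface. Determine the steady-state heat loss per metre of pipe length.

Per-layer cylindrical resistances, series-summed:
R_stainless steel pipe wall = ln(57/55)/(2π×17.5×1) = 3.248×10^-4 K/W
R_perlite board = ln(122/57)/(2π×0.0646×1) = 1.875 K/W
R_vermiculite fill = ln(187/122)/(2π×0.0729×1) = 0.9324 K/W
R_outer film = 1/(h_o·2πr_oL) = 1/(9.87×2π×0.187×1) = 0.08623 K/W
R_total = 2.894 K/W
Q = ΔT/R_total = 170/2.894

q′ ≈ 58.7 W/m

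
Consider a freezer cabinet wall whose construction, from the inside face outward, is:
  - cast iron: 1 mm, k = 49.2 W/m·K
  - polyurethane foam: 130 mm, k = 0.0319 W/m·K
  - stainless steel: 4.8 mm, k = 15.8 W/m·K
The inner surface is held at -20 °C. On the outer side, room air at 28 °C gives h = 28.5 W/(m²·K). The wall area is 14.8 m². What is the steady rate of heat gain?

Using the resistance-network approach (series):
R_cast iron = L/(kA) = 0.001/(49.2×14.8) = 1.373×10^-6 K/W
R_polyurethane foam = L/(kA) = 0.13/(0.0319×14.8) = 0.2754 K/W
R_stainless steel = L/(kA) = 0.0048/(15.8×14.8) = 2.053×10^-5 K/W
R_outer film = 1/(h_o·A) = 1/(28.5×14.8) = 0.002371 K/W
R_total = 0.2777 K/W
Q = ΔT / R_total = 48 / 0.2777

Q ≈ 173 W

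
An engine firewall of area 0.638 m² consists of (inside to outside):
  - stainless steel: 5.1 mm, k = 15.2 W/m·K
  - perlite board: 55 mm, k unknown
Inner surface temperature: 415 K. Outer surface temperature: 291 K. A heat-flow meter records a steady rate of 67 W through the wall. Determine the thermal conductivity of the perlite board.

k ≈ 0.0466 W/(m·K)

Series thermal resistances:
R_stainless steel = L/(kA) = 0.0051/(15.2×0.638) = 5.259×10^-4 K/W
Sum of known resistances R_other = 5.259×10^-4 K/W
Total R = ΔT/Q = 124/67 = 1.851 K/W
R_perlite board = R_total − R_other = 1.85 K/W
k = L/(R·A) = 0.055/(1.85×0.638)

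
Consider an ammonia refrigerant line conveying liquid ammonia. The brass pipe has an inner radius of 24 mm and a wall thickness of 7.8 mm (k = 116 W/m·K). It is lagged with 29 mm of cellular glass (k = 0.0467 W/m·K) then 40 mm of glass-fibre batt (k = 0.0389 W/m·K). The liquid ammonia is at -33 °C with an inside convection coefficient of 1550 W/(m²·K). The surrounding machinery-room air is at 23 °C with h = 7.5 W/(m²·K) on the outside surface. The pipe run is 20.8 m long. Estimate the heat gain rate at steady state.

Q ≈ 259 W

Radial resistances (cylindrical: R_cond = ln(r_o/r_i)/(2πkL), R_conv = 1/(h·2πrL)):
R_inner film = 1/(h_i·2πr₁L) = 1/(1550×2π×0.024×20.8) = 2.057×10^-4 K/W
R_brass pipe wall = ln(31.8/24)/(2π×116×20.8) = 1.856×10^-5 K/W
R_cellular glass = ln(60.8/31.8)/(2π×0.0467×20.8) = 0.1062 K/W
R_glass-fibre batt = ln(100.8/60.8)/(2π×0.0389×20.8) = 0.09944 K/W
R_outer film = 1/(h_o·2πr_oL) = 1/(7.5×2π×0.1008×20.8) = 0.01012 K/W
R_total = 0.216 K/W
Q = ΔT/R_total = 56/0.216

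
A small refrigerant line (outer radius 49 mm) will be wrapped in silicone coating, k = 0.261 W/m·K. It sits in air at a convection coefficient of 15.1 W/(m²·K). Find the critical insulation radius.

r_cr ≈ 17.3 mm

For a cylinder r_cr = k/h = 0.261/15.1
r_cr = 17.3 mm; since the bare radius (49 mm) is above r_cr, any added insulation will reduce heat loss.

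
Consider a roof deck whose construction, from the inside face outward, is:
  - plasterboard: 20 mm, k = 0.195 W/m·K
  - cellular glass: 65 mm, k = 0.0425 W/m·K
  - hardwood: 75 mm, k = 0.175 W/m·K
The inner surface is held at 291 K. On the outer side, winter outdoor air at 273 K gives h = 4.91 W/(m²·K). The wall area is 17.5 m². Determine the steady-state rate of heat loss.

Q ≈ 139 W

Thermal resistances in series:
R_plasterboard = L/(kA) = 0.02/(0.195×17.5) = 0.005861 K/W
R_cellular glass = L/(kA) = 0.065/(0.0425×17.5) = 0.08739 K/W
R_hardwood = L/(kA) = 0.075/(0.175×17.5) = 0.02449 K/W
R_outer film = 1/(h_o·A) = 1/(4.91×17.5) = 0.01164 K/W
R_total = 0.1294 K/W
Q = ΔT / R_total = 18 / 0.1294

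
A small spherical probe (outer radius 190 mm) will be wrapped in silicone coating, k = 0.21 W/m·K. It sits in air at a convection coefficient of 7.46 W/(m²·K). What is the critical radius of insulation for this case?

For a sphere r_cr = 2k/h = 2×0.21/7.46
r_cr = 56.3 mm; since the bare radius (190 mm) is above r_cr, any added insulation will reduce heat loss.

r_cr ≈ 56.3 mm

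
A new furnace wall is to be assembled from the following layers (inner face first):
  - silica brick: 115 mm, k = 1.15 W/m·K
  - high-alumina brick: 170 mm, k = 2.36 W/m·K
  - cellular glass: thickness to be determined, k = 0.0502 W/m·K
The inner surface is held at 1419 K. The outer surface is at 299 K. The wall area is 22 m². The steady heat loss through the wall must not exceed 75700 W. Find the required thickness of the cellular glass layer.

Using the resistance-network approach (series):
R_silica brick = L/(kA) = 0.115/(1.15×22) = 0.004545 K/W
R_high-alumina brick = L/(kA) = 0.17/(2.36×22) = 0.003274 K/W
Sum of the known resistances R_other = 0.00782 K/W
Required total resistance R_tot = ΔT/Q_allow = 1120/75700 = 0.0148 K/W
R_cellular glass = R_tot − R_other = 0.006976 K/W
L = R·k·A = 0.006976×0.0502×22

L ≈ 7.7 mm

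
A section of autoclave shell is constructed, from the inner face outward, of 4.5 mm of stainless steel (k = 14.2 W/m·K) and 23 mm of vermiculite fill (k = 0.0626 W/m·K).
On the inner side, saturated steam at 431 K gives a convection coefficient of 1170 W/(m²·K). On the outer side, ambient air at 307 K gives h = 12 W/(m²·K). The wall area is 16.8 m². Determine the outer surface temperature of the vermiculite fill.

Series thermal resistances:
R_inner film = 1/(h_i·A) = 1/(1170×16.8) = 5.088×10^-5 K/W
R_stainless steel = L/(kA) = 0.0045/(14.2×16.8) = 1.886×10^-5 K/W
R_vermiculite fill = L/(kA) = 0.023/(0.0626×16.8) = 0.02187 K/W
R_outer film = 1/(h_o·A) = 1/(12×16.8) = 0.00496 K/W
R_total = 0.0269 K/W;  Q = ΔT/R_total = 124/0.0269 = 4610 W
T_interface = T_inner − Q·ΣR(inner→interface) = 431 − 4610×0.02194

T ≈ 330 K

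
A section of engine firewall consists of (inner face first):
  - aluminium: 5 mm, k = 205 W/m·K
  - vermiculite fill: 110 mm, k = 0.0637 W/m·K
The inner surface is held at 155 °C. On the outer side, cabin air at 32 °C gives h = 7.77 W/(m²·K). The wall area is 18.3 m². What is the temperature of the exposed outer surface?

Thermal resistances in series:
R_aluminium = L/(kA) = 0.005/(205×18.3) = 1.333×10^-6 K/W
R_vermiculite fill = L/(kA) = 0.11/(0.0637×18.3) = 0.09436 K/W
R_outer film = 1/(h_o·A) = 1/(7.77×18.3) = 0.007033 K/W
R_total = 0.1014 K/W;  Q = ΔT/R_total = 123/0.1014 = 1213 W
T_interface = T_inner − Q·ΣR(inner→interface) = 155 − 1210×0.09436

T ≈ 40.5 °C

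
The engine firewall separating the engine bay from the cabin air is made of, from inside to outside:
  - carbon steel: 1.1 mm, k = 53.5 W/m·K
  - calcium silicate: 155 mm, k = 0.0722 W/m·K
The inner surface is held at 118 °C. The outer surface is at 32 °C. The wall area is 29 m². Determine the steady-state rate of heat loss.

Q ≈ 1160 W

Using the resistance-network approach (series):
R_carbon steel = L/(kA) = 0.0011/(53.5×29) = 7.09×10^-7 K/W
R_calcium silicate = L/(kA) = 0.155/(0.0722×29) = 0.07403 K/W
R_total = 0.07403 K/W
Q = ΔT / R_total = 86 / 0.07403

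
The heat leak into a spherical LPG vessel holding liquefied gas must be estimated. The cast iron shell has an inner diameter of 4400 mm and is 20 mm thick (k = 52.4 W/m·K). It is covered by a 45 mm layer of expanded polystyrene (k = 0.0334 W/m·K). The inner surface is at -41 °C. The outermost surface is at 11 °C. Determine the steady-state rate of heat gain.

Q ≈ 2440 W

Radial (spherical) resistances in series:
R_cast iron shell = (1/2.2 − 1/2.22)/(4π×52.4) = 6.219×10^-6 K/W
R_expanded polystyrene = (1/2.22 − 1/2.265)/(4π×0.0334) = 0.02132 K/W
R_total = 0.02133 K/W
Q = ΔT/R_total = 52/0.02133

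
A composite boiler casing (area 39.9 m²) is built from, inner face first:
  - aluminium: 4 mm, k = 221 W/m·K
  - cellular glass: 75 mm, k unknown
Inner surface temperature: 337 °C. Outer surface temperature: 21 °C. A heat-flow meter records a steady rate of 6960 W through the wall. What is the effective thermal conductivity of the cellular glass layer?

k ≈ 0.0414 W/(m·K)

Using the resistance-network approach (series):
R_aluminium = L/(kA) = 0.004/(221×39.9) = 4.536×10^-7 K/W
Sum of known resistances R_other = 4.536×10^-7 K/W
Total R = ΔT/Q = 316/6960 = 0.0454 K/W
R_cellular glass = R_total − R_other = 0.0454 K/W
k = L/(R·A) = 0.075/(0.0454×39.9)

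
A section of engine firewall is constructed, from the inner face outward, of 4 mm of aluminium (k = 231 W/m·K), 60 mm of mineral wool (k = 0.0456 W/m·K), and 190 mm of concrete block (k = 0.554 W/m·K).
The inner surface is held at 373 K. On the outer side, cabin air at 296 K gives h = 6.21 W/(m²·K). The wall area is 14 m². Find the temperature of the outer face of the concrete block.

T ≈ 303 K

Series thermal resistances:
R_aluminium = L/(kA) = 0.004/(231×14) = 1.237×10^-6 K/W
R_mineral wool = L/(kA) = 0.06/(0.0456×14) = 0.09398 K/W
R_concrete block = L/(kA) = 0.19/(0.554×14) = 0.0245 K/W
R_outer film = 1/(h_o·A) = 1/(6.21×14) = 0.0115 K/W
R_total = 0.13 K/W;  Q = ΔT/R_total = 77/0.13 = 592.4 W
T_interface = T_inner − Q·ΣR(inner→interface) = 373 − 592×0.1185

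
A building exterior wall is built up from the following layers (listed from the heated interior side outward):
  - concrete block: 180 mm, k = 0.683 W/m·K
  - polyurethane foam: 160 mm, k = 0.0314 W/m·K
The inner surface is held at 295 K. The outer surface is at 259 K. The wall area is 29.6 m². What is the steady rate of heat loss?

Q ≈ 199 W

Model the wall as resistances in series:
R_concrete block = L/(kA) = 0.18/(0.683×29.6) = 0.008903 K/W
R_polyurethane foam = L/(kA) = 0.16/(0.0314×29.6) = 0.1721 K/W
R_total = 0.1811 K/W
Q = ΔT / R_total = 36 / 0.1811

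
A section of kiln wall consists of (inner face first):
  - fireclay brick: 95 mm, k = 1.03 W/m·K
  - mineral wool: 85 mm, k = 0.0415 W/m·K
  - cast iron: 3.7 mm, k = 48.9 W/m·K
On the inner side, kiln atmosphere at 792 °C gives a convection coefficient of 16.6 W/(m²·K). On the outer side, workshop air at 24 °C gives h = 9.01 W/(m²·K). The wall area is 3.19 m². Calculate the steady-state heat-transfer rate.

Q ≈ 1060 W

Using the resistance-network approach (series):
R_inner film = 1/(h_i·A) = 1/(16.6×3.19) = 0.01888 K/W
R_fireclay brick = L/(kA) = 0.095/(1.03×3.19) = 0.02891 K/W
R_mineral wool = L/(kA) = 0.085/(0.0415×3.19) = 0.6421 K/W
R_cast iron = L/(kA) = 0.0037/(48.9×3.19) = 2.372×10^-5 K/W
R_outer film = 1/(h_o·A) = 1/(9.01×3.19) = 0.03479 K/W
R_total = 0.7247 K/W
Q = ΔT / R_total = 768 / 0.7247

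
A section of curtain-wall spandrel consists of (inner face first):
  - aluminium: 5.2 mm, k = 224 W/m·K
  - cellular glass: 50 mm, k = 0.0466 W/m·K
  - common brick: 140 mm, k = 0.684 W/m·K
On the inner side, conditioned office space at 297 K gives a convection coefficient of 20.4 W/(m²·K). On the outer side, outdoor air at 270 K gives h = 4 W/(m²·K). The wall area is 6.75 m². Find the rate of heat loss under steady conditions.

Q ≈ 116 W

Thermal resistances in series:
R_inner film = 1/(h_i·A) = 1/(20.4×6.75) = 0.007262 K/W
R_aluminium = L/(kA) = 0.0052/(224×6.75) = 3.439×10^-6 K/W
R_cellular glass = L/(kA) = 0.05/(0.0466×6.75) = 0.159 K/W
R_common brick = L/(kA) = 0.14/(0.684×6.75) = 0.03032 K/W
R_outer film = 1/(h_o·A) = 1/(4×6.75) = 0.03704 K/W
R_total = 0.2336 K/W
Q = ΔT / R_total = 27 / 0.2336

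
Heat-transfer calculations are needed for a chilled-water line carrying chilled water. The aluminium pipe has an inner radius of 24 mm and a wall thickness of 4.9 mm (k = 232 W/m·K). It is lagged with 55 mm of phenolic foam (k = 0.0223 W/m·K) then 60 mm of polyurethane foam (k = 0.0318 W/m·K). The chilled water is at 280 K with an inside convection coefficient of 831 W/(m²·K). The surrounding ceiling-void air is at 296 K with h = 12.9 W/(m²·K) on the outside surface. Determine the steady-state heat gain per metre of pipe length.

Treating each annulus and film as a series resistance:
R_inner film = 1/(h_i·2πr₁L) = 1/(831×2π×0.024×1) = 0.00798 K/W
R_aluminium pipe wall = ln(28.9/24)/(2π×232×1) = 1.275×10^-4 K/W
R_phenolic foam = ln(83.9/28.9)/(2π×0.0223×1) = 7.606 K/W
R_polyurethane foam = ln(143.9/83.9)/(2π×0.0318×1) = 2.7 K/W
R_outer film = 1/(h_o·2πr_oL) = 1/(12.9×2π×0.1439×1) = 0.08574 K/W
R_total = 10.4 K/W
Q = ΔT/R_total = 16/10.4

q′ ≈ 1.54 W/m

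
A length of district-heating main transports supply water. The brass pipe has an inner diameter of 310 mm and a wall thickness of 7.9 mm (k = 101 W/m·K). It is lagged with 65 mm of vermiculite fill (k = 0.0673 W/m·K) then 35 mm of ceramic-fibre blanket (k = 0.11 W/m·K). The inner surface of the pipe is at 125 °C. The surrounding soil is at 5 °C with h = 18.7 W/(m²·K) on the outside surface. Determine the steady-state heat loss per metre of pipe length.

q′ ≈ 116 W/m

Per-layer cylindrical resistances, series-summed:
R_brass pipe wall = ln(162.9/155)/(2π×101×1) = 7.833×10^-5 K/W
R_vermiculite fill = ln(227.9/162.9)/(2π×0.0673×1) = 0.794 K/W
R_ceramic-fibre blanket = ln(262.9/227.9)/(2π×0.11×1) = 0.2067 K/W
R_outer film = 1/(h_o·2πr_oL) = 1/(18.7×2π×0.2629×1) = 0.03237 K/W
R_total = 1.033 K/W
Q = ΔT/R_total = 120/1.033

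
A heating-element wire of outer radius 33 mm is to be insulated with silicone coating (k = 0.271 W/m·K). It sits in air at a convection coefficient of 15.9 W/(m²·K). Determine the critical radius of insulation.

r_cr ≈ 17 mm

For a cylinder r_cr = k/h = 0.271/15.9
r_cr = 17 mm; since the bare radius (33 mm) is above r_cr, any added insulation will reduce heat loss.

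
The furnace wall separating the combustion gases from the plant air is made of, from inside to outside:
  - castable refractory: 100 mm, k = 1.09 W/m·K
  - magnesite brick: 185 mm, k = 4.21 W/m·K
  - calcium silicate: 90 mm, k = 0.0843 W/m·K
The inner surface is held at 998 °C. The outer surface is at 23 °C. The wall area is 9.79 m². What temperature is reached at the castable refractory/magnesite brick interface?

T ≈ 924 °C

Treating each layer as a thermal resistance in series:
R_castable refractory = L/(kA) = 0.1/(1.09×9.79) = 0.009371 K/W
R_magnesite brick = L/(kA) = 0.185/(4.21×9.79) = 0.004489 K/W
R_calcium silicate = L/(kA) = 0.09/(0.0843×9.79) = 0.1091 K/W
R_total = 0.1229 K/W;  Q = ΔT/R_total = 975/0.1229 = 7933 W
T_interface = T_inner − Q·ΣR(inner→interface) = 998 − 7930×0.009371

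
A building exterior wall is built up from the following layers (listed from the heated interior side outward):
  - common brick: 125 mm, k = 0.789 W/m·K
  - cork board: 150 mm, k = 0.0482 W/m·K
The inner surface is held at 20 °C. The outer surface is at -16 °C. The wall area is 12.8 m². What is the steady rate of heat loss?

Q ≈ 141 W

Treating each layer as a thermal resistance in series:
R_common brick = L/(kA) = 0.125/(0.789×12.8) = 0.01238 K/W
R_cork board = L/(kA) = 0.15/(0.0482×12.8) = 0.2431 K/W
R_total = 0.2555 K/W
Q = ΔT / R_total = 36 / 0.2555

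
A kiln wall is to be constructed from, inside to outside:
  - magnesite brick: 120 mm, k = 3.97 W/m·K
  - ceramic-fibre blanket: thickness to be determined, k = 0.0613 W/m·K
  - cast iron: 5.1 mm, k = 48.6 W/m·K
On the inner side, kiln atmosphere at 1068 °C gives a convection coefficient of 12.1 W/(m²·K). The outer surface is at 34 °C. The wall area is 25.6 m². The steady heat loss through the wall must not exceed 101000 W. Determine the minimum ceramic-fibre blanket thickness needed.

Thermal resistances in series:
R_inner film = 1/(h_i·A) = 1/(12.1×25.6) = 0.003228 K/W
R_magnesite brick = L/(kA) = 0.12/(3.97×25.6) = 0.001181 K/W
R_cast iron = L/(kA) = 0.0051/(48.6×25.6) = 4.099×10^-6 K/W
Sum of the known resistances R_other = 0.004413 K/W
Required total resistance R_tot = ΔT/Q_allow = 1034/101000 = 0.01024 K/W
R_ceramic-fibre blanket = R_tot − R_other = 0.005824 K/W
L = R·k·A = 0.005824×0.0613×25.6

L ≈ 9.14 mm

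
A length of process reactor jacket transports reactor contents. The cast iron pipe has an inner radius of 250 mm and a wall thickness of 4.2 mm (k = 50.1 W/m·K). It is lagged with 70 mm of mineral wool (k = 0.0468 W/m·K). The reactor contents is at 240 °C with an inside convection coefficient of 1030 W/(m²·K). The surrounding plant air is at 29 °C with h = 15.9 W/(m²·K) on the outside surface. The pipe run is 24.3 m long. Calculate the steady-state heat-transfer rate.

Radial resistances (cylindrical: R_cond = ln(r_o/r_i)/(2πkL), R_conv = 1/(h·2πrL)):
R_inner film = 1/(h_i·2πr₁L) = 1/(1030×2π×0.25×24.3) = 2.544×10^-5 K/W
R_cast iron pipe wall = ln(254.2/250)/(2π×50.1×24.3) = 2.178×10^-6 K/W
R_mineral wool = ln(324.2/254.2)/(2π×0.0468×24.3) = 0.03404 K/W
R_outer film = 1/(h_o·2πr_oL) = 1/(15.9×2π×0.3242×24.3) = 0.001271 K/W
R_total = 0.03534 K/W
Q = ΔT/R_total = 211/0.03534

Q ≈ 5970 W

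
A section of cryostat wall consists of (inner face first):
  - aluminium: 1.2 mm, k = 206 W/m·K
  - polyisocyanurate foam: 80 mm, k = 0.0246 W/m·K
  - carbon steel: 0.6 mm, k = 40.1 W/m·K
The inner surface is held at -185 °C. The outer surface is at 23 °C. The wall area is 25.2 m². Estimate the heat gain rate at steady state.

Series thermal resistances:
R_aluminium = L/(kA) = 0.0012/(206×25.2) = 2.312×10^-7 K/W
R_polyisocyanurate foam = L/(kA) = 0.08/(0.0246×25.2) = 0.129 K/W
R_carbon steel = L/(kA) = 0.0006/(40.1×25.2) = 5.938×10^-7 K/W
R_total = 0.129 K/W
Q = ΔT / R_total = 208 / 0.129

Q ≈ 1610 W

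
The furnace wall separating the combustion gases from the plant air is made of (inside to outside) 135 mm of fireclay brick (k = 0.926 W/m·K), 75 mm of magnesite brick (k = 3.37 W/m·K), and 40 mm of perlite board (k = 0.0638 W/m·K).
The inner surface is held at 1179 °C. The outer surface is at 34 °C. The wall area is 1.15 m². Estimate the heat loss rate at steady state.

Using the resistance-network approach (series):
R_fireclay brick = L/(kA) = 0.135/(0.926×1.15) = 0.1268 K/W
R_magnesite brick = L/(kA) = 0.075/(3.37×1.15) = 0.01935 K/W
R_perlite board = L/(kA) = 0.04/(0.0638×1.15) = 0.5452 K/W
R_total = 0.6913 K/W
Q = ΔT / R_total = 1145 / 0.6913

Q ≈ 1660 W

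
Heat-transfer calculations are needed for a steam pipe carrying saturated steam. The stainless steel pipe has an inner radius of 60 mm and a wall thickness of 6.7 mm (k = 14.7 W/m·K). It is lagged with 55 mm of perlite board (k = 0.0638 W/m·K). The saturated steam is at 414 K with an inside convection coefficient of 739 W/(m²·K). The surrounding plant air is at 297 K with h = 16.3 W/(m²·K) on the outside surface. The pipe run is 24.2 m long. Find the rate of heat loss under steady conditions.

For a radial system each layer contributes R = ln(r_out/r_in)/(2πkL); films add R = 1/(hA).
R_inner film = 1/(h_i·2πr₁L) = 1/(739×2π×0.06×24.2) = 1.483×10^-4 K/W
R_stainless steel pipe wall = ln(66.7/60)/(2π×14.7×24.2) = 4.736×10^-5 K/W
R_perlite board = ln(121.7/66.7)/(2π×0.0638×24.2) = 0.06199 K/W
R_outer film = 1/(h_o·2πr_oL) = 1/(16.3×2π×0.1217×24.2) = 0.003315 K/W
R_total = 0.0655 K/W
Q = ΔT/R_total = 117/0.0655

Q ≈ 1790 W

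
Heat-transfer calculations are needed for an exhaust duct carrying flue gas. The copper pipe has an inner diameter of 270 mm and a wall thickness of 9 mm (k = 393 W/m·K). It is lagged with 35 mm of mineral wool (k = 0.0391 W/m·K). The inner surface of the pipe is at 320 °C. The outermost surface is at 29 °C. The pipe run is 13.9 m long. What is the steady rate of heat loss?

Q ≈ 4570 W

Cylindrical conduction, so R = ln(r₂/r₁)/(2πkL) per layer, in series:
R_copper pipe wall = ln(144/135)/(2π×393×13.9) = 1.88×10^-6 K/W
R_mineral wool = ln(179/144)/(2π×0.0391×13.9) = 0.06371 K/W
R_total = 0.06372 K/W
Q = ΔT/R_total = 291/0.06372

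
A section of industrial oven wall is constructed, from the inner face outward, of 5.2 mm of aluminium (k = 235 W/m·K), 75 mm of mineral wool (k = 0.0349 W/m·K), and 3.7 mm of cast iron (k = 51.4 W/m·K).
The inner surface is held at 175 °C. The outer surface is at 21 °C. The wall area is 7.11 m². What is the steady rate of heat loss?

Model the wall as resistances in series:
R_aluminium = L/(kA) = 0.0052/(235×7.11) = 3.112×10^-6 K/W
R_mineral wool = L/(kA) = 0.075/(0.0349×7.11) = 0.3022 K/W
R_cast iron = L/(kA) = 0.0037/(51.4×7.11) = 1.012×10^-5 K/W
R_total = 0.3023 K/W
Q = ΔT / R_total = 154 / 0.3023

Q ≈ 509 W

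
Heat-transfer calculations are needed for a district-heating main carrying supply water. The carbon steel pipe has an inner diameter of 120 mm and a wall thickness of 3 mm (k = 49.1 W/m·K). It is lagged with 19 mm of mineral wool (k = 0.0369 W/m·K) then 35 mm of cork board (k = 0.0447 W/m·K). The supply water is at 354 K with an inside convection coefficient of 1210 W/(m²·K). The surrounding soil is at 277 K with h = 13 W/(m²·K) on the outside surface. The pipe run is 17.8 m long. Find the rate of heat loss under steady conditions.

Treating each annulus and film as a series resistance:
R_inner film = 1/(h_i·2πr₁L) = 1/(1210×2π×0.06×17.8) = 1.232×10^-4 K/W
R_carbon steel pipe wall = ln(63/60)/(2π×49.1×17.8) = 8.885×10^-6 K/W
R_mineral wool = ln(82/63)/(2π×0.0369×17.8) = 0.06387 K/W
R_cork board = ln(117/82)/(2π×0.0447×17.8) = 0.0711 K/W
R_outer film = 1/(h_o·2πr_oL) = 1/(13×2π×0.117×17.8) = 0.005879 K/W
R_total = 0.141 K/W
Q = ΔT/R_total = 77/0.141

Q ≈ 546 W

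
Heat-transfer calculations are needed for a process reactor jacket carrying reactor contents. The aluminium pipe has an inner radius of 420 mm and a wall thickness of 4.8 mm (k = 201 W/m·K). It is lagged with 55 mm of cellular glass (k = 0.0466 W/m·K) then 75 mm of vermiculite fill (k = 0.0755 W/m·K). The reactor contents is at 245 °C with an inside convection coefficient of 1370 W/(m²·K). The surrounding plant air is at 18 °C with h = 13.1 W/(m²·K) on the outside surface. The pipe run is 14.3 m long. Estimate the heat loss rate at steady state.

Q ≈ 4360 W

Cylindrical conduction, so R = ln(r₂/r₁)/(2πkL) per layer, in series:
R_inner film = 1/(h_i·2πr₁L) = 1/(1370×2π×0.42×14.3) = 1.934×10^-5 K/W
R_aluminium pipe wall = ln(424.8/420)/(2π×201×14.3) = 6.292×10^-7 K/W
R_cellular glass = ln(479.8/424.8)/(2π×0.0466×14.3) = 0.02908 K/W
R_vermiculite fill = ln(554.8/479.8)/(2π×0.0755×14.3) = 0.02141 K/W
R_outer film = 1/(h_o·2πr_oL) = 1/(13.1×2π×0.5548×14.3) = 0.001531 K/W
R_total = 0.05204 K/W
Q = ΔT/R_total = 227/0.05204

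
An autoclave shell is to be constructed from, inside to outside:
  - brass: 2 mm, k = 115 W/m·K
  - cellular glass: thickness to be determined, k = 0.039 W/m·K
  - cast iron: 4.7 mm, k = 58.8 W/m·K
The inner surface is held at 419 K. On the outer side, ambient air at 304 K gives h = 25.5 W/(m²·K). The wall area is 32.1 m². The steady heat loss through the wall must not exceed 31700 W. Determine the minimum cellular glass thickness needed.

L ≈ 3.01 mm

Thermal resistances in series:
R_brass = L/(kA) = 0.002/(115×32.1) = 5.418×10^-7 K/W
R_cast iron = L/(kA) = 0.0047/(58.8×32.1) = 2.49×10^-6 K/W
R_outer film = 1/(h_o·A) = 1/(25.5×32.1) = 0.001222 K/W
Sum of the known resistances R_other = 0.001225 K/W
Required total resistance R_tot = ΔT/Q_allow = 115/31700 = 0.003628 K/W
R_cellular glass = R_tot − R_other = 0.002403 K/W
L = R·k·A = 0.002403×0.039×32.1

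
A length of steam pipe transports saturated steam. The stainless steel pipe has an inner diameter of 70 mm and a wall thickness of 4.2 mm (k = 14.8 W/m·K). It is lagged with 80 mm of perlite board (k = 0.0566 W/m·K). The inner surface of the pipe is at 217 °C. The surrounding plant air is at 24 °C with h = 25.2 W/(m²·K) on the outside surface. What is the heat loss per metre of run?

q′ ≈ 60.7 W/m

For a radial system each layer contributes R = ln(r_out/r_in)/(2πkL); films add R = 1/(hA).
R_stainless steel pipe wall = ln(39.2/35)/(2π×14.8×1) = 0.001219 K/W
R_perlite board = ln(119.2/39.2)/(2π×0.0566×1) = 3.127 K/W
R_outer film = 1/(h_o·2πr_oL) = 1/(25.2×2π×0.1192×1) = 0.05298 K/W
R_total = 3.181 K/W
Q = ΔT/R_total = 193/3.181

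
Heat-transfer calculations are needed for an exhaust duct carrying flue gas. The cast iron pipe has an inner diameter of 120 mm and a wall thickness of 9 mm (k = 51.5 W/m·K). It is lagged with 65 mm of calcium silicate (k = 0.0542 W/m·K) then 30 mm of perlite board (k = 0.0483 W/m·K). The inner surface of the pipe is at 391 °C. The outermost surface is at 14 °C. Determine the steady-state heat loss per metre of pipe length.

q′ ≈ 144 W/m

For a radial system each layer contributes R = ln(r_out/r_in)/(2πkL); films add R = 1/(hA).
R_cast iron pipe wall = ln(69/60)/(2π×51.5×1) = 4.319×10^-4 K/W
R_calcium silicate = ln(134/69)/(2π×0.0542×1) = 1.949 K/W
R_perlite board = ln(164/134)/(2π×0.0483×1) = 0.6657 K/W
R_total = 2.615 K/W
Q = ΔT/R_total = 377/2.615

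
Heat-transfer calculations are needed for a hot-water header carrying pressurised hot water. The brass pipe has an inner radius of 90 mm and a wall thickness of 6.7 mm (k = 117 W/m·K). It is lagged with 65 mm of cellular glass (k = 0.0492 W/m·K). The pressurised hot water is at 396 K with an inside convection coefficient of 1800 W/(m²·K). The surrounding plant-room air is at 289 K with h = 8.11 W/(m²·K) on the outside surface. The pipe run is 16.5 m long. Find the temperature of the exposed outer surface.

T ≈ 296 K

Cylindrical conduction, so R = ln(r₂/r₁)/(2πkL) per layer, in series:
R_inner film = 1/(h_i·2πr₁L) = 1/(1800×2π×0.09×16.5) = 5.954×10^-5 K/W
R_brass pipe wall = ln(96.7/90)/(2π×117×16.5) = 5.92×10^-6 K/W
R_cellular glass = ln(161.7/96.7)/(2π×0.0492×16.5) = 0.1008 K/W
R_outer film = 1/(h_o·2πr_oL) = 1/(8.11×2π×0.1617×16.5) = 0.007355 K/W
R_total = 0.1082 K/W
Q = ΔT/R_total = 107/0.1082
Q = 989 W
T_interface = T_inner − Q·ΣR(inner→interface) = 396 − 989×0.1009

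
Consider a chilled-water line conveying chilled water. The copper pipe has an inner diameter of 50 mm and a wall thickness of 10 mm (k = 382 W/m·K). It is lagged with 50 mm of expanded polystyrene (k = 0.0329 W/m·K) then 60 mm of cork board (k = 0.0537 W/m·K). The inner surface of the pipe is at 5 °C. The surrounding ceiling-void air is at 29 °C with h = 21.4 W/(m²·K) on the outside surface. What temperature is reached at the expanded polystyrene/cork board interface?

Treating each annulus and film as a series resistance:
R_copper pipe wall = ln(35/25)/(2π×382×1) = 1.402×10^-4 K/W
R_expanded polystyrene = ln(85/35)/(2π×0.0329×1) = 4.292 K/W
R_cork board = ln(145/85)/(2π×0.0537×1) = 1.583 K/W
R_outer film = 1/(h_o·2πr_oL) = 1/(21.4×2π×0.145×1) = 0.05129 K/W
R_total = 5.927 K/W
Q = ΔT/R_total = 24/5.927
Q = 4.05 W/m
T_interface = T_inner + Q·ΣR(inner→interface) = 5 + 4.05×4.293

T ≈ 22.4 °C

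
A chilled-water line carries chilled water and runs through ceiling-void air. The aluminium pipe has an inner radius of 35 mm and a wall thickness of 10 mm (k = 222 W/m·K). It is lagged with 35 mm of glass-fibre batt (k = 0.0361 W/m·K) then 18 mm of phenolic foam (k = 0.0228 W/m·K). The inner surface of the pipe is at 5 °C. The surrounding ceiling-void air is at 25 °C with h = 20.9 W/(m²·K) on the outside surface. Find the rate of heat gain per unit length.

Treating each annulus and film as a series resistance:
R_aluminium pipe wall = ln(45/35)/(2π×222×1) = 1.802×10^-4 K/W
R_glass-fibre batt = ln(80/45)/(2π×0.0361×1) = 2.537 K/W
R_phenolic foam = ln(98/80)/(2π×0.0228×1) = 1.417 K/W
R_outer film = 1/(h_o·2πr_oL) = 1/(20.9×2π×0.098×1) = 0.0777 K/W
R_total = 4.031 K/W
Q = ΔT/R_total = 20/4.031

q′ ≈ 4.96 W/m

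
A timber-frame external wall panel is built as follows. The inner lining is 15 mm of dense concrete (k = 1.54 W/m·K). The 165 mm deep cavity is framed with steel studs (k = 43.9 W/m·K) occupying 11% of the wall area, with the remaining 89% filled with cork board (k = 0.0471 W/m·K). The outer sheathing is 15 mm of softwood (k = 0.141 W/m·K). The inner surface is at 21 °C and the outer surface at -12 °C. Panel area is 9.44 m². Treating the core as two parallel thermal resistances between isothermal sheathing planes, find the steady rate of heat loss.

Sheathing layers in series; stud and cavity paths in parallel between them.
R_inner = 0.015/(1.54×9.44) = 0.001032 K/W
R_stud  = 0.165/(43.9×0.11×9.44) = 0.00362 K/W
R_cav   = 0.165/(0.0471×0.89×9.44) = 0.417 K/W
1/R_core = 1/R_stud + 1/R_cav → R_core = 0.003588 K/W
R_outer = 0.015/(0.141×9.44) = 0.01127 K/W
R_total = 0.01589 K/W
Q = ΔT/R_total = 33/0.01589

Q ≈ 2080 W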